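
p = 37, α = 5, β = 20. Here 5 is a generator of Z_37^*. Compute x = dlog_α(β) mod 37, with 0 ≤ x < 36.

23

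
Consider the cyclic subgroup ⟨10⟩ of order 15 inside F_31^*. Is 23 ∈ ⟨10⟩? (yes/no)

⟨10⟩ has order 15; its elements mod 31 are {1, 2, 4, 5, 7, 8, 9, 10, 14, 16, 18, 19, 20, 25, 28}.
23 is not in this set.

no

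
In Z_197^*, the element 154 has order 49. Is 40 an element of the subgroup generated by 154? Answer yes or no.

yes

40 ∈ ⟨154⟩ iff 40^49 ≡ 1 (mod 197), since |⟨154⟩| = 49.
40^49 mod 197 = 1.
Since 1 = 1, 40 lies in the subgroup.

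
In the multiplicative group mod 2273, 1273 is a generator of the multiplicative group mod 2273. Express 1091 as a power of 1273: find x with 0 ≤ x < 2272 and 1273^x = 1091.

1314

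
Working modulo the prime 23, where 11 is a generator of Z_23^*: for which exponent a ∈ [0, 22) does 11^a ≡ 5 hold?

5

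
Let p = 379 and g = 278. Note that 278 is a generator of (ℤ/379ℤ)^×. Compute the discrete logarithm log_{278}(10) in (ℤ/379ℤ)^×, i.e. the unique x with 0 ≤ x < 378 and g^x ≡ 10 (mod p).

247

Baby-step giant-step with m = ceil(sqrt(378)) = 20.
Baby table (278^j mod 379 for j=0..19):
  0:1  1:278  2:347  3:200  4:266  5:43  6:205  7:140
  8:262  9:68  10:333  11:98  12:335  13:275  14:271  15:296
  16:45  17:3  18:76  19:283
Giant step factor: 278^(-20) ≡ 367 (mod 379).
Scan 10·367^i mod 379 for i = 0, 1, …:
  i=0: 10   i=1: 259   i=2: 303   i=3: 154
  i=4: 47   i=5: 194   i=6: 325   i=7: 269
  i=8: 183   i=9: 78   i=10: 201   i=11: 241
  i=12: 140
Match at i=12, j=7: x = 12·20 + 7 = 247.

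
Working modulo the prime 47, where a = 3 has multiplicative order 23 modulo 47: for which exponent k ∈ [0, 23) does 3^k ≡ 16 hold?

Successive powers of 3 modulo 47:
  3^0=1  3^1=3  3^2=9  3^3=27  3^4=34  3^5=8
  3^6=24  3^7=25  3^8=28  3^9=37  3^10=17  3^11=4
  3^12=12  3^13=36  3^14=14  3^15=42  3^16=32  3^17=2
  3^18=6  3^19=18  3^20=7  3^21=21  3^22=16
So 3^22 ≡ 16 (mod 47), giving k = 22.

22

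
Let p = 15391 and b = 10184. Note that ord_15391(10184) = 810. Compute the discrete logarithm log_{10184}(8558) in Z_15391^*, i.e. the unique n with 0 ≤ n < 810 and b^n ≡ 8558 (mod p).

Baby-step giant-step with m = ceil(sqrt(810)) = 29.
Baby table (10184^j mod 15391 for j=0..28):
  0:1  1:10184  2:9298  3:5400  4:1557  5:3758  6:9446  7:4314
  8:7862  9:2626  10:9017  11:6422  12:5289  13:10067  14:2877  15:10295
  16:788  17:6281  18:708  19:7284  20:11027  21:6232  22:9595  23:13412
  24:8074  25:6894  26:10145  27:12288  28:12162
Giant step factor: 10184^(-29) ≡ 3901 (mod 15391).
Scan 8558·3901^i mod 15391 for i = 0, 1, …:
  i=0: 8558   i=1: 1679   i=2: 8604   i=3: 11824
  i=4: 13988   i=5: 6093   i=6: 5089   i=7: 13190
  i=8: 2077   i=9: 6711     …   i=18: 4599
  i=19: 10184
Match at i=19, j=1: n = 19·29 + 1 = 552.

552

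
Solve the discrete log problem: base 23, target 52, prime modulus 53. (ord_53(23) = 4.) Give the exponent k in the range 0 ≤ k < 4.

2

Successive powers of 23 modulo 53:
  23^0=1  23^1=23  23^2=52
So 23^2 ≡ 52 (mod 53), giving k = 2.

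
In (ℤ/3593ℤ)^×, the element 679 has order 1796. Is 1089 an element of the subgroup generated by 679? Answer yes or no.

yes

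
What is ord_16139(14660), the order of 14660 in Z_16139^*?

The order of 14660 must divide p − 1 = 16138 = 2 · 8069.
Divisors: 1, 2, 8069, 16138.
Check each in increasing order: 14660^1 ≡ 14660;  14660^2 ≡ 8676;  14660^8069 ≡ 16138;  14660^16138 ≡ 1.
Smallest exponent giving 1 is 16138.

16138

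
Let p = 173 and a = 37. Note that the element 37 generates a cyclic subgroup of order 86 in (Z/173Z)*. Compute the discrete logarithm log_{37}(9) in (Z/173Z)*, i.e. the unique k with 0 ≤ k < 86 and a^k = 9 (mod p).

29

Baby-step giant-step with m = ceil(sqrt(86)) = 10.
Baby table (37^j mod 173 for j=0..9):
  0:1  1:37  2:158  3:137  4:52  5:21  6:85  7:31
  8:109  9:54
Giant step factor: 37^(-10) ≡ 51 (mod 173).
Scan 9·51^i mod 173 for i = 0, 1, …:
  i=0: 9   i=1: 113   i=2: 54
Match at i=2, j=9: k = 2·10 + 9 = 29.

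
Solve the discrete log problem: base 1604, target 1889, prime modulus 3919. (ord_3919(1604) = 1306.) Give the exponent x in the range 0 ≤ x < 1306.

1045

Baby-step giant-step with m = ceil(sqrt(1306)) = 37.
Baby table (1604^j mod 3919 for j=0..36):
  0:1  1:1604  2:1952  3:3646  4:1036  5:88  6:68  7:3259
  8:3409  9:1031  10:3825  11:2065  12:705  13:2148  14:591  15:3485
  16:1446  17:3255  18:912  19:1061  20:998  21:1840  22:353  23:1876
  24:3231  25:1606  26:1241  27:3631  28:490  29:2160  30:244  31:3395
  32:2089  33:11  34:1968  35:1877  36:916
Giant step factor: 1604^(-37) ≡ 1281 (mod 3919).
Scan 1889·1281^i mod 3919 for i = 0, 1, …:
  i=0: 1889   i=1: 1786   i=2: 3089   i=3: 2738
  i=4: 3792   i=5: 1911   i=6: 2535   i=7: 2403
  i=8: 1828   i=9: 2025     …   i=27: 114
  i=28: 1031
Match at i=28, j=9: x = 28·37 + 9 = 1045.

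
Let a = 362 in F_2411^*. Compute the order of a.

1205

The order of 362 must divide p − 1 = 2410 = 2 · 5 · 241.
Divisors: 1, 2, 5, 10, 241, 482, 1205, 2410.
Check each in increasing order: 362^1 ≡ 362;  362^2 ≡ 850;  362^5 ≡ 2131;  362^10 ≡ 1248;  362^241 ≡ 2398;  362^482 ≡ 169;  362^1205 ≡ 1.
Smallest exponent giving 1 is 1205.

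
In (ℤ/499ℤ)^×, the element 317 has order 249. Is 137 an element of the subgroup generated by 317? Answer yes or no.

137 ∈ ⟨317⟩ iff 137^249 ≡ 1 (mod 499), since |⟨317⟩| = 249.
137^249 mod 499 = 1.
Since 1 = 1, 137 lies in the subgroup.

yes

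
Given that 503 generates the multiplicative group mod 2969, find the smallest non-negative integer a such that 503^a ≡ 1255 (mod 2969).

1554

Baby-step giant-step with m = ceil(sqrt(2968)) = 55.
Baby table (503^j mod 2969 for j=0..54):
  0:1  1:503  2:644  3:311  4:2045  5:1361  6:1713  7:629
  8:1673  9:1292  10:2634  11:728  12:997  13:2699  14:764  15:1291
  16:2131  17:84  18:686  19:654  20:2372  21:2547  22:1502  23:1380
  24:2363  25:989  26:1644  27:1550  28:1772  29:616  30:1072  31:1827
  32:1560  33:864  34:1118  35:1213  36:1494  37:325  38:180  39:1470
  40:129  41:2538  42:2913  43:1522  44:2533  45:398  46:1271  47:978
  48:2049  49:404  50:1320  51:1873  52:946  53:798  54:579
Giant step factor: 503^(-55) ≡ 2386 (mod 2969).
Scan 1255·2386^i mod 2969 for i = 0, 1, …:
  i=0: 1255   i=1: 1678   i=2: 1496   i=3: 718
  i=4: 35   i=5: 378   i=6: 2301   i=7: 505
  i=8: 2485   i=9: 117     …   i=27: 2270
  i=28: 764
Match at i=28, j=14: a = 28·55 + 14 = 1554.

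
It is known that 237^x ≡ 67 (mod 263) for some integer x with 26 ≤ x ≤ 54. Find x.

51

Compute 237^26 mod 263 = 25, then multiply by 237 repeatedly:
  237^26=25  237^27=139  237^28=68  237^29=73  237^30=206
  237^31=167  237^32=129  237^33=65  237^34=151  237^35=19
  237^36=32  237^37=220  237^38=66  237^39=125  237^40=169
  237^41=77  237^42=102  237^43=241  237^44=46  237^45=119
  237^46=62  237^47=229  237^48=95  237^49=160  237^50=48
  237^51=67
Found 67 at exponent 51.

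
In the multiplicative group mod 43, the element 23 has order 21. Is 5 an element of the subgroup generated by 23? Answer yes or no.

5 ∈ ⟨23⟩ iff 5^21 ≡ 1 (mod 43), since |⟨23⟩| = 21.
5^21 mod 43 = 42.
Since 42 ≠ 1, 5 does not lie in the subgroup.

no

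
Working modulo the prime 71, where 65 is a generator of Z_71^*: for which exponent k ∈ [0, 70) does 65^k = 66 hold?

Baby-step giant-step with m = ceil(sqrt(70)) = 9.
Baby table (65^j mod 71 for j=0..8):
  0:1  1:65  2:36  3:68  4:18  5:34  6:9  7:17
  8:40
Giant step factor: 65^(-9) ≡ 21 (mod 71).
Scan 66·21^i mod 71 for i = 0, 1, …:
  i=0: 66   i=1: 37   i=2: 67   i=3: 58
  i=4: 11   i=5: 18
Match at i=5, j=4: k = 5·9 + 4 = 49.

49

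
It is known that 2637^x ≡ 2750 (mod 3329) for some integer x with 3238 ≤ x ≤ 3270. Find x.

3239

Compute 2637^3238 mod 3329 = 1064, then multiply by 2637 repeatedly:
  2637^3238=1064  2637^3239=2750
Found 2750 at exponent 3239.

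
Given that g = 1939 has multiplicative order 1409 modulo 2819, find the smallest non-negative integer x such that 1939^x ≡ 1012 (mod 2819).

226

Baby-step giant-step with m = ceil(sqrt(1409)) = 38.
Baby table (1939^j mod 2819 for j=0..37):
  0:1  1:1939  2:1994  3:1517  4:1246  5:111  6:985  7:1452
  8:2066  9:175  10:1045  11:2213  12:489  13:987  14:2511  15:416
  16:390  17:718  18:2435  19:2459  20:1072  21:1005  22:766  23:2480
  24:2325  25:594  26:1614  27:456  28:1837  29:1546  30:1097  31:1557
  32:2693  33:939  34:2466  35:550  36:868  37:109
Giant step factor: 1939^(-38) ≡ 2019 (mod 2819).
Scan 1012·2019^i mod 2819 for i = 0, 1, …:
  i=0: 1012   i=1: 2272   i=2: 655   i=3: 334
  i=4: 605   i=5: 868
Match at i=5, j=36: x = 5·38 + 36 = 226.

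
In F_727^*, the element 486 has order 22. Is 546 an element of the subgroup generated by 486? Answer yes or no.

yes

546 ∈ ⟨486⟩ iff 546^22 ≡ 1 (mod 727), since |⟨486⟩| = 22.
546^22 mod 727 = 1.
Since 1 = 1, 546 lies in the subgroup.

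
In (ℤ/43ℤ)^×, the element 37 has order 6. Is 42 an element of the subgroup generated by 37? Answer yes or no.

⟨37⟩ has order 6; its elements mod 43 are {1, 6, 7, 36, 37, 42}.
42 is in this set.

yes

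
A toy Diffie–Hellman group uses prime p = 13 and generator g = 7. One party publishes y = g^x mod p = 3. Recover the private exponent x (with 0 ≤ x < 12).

Successive powers of 7 modulo 13:
  7^0=1  7^1=7  7^2=10  7^3=5  7^4=9  7^5=11
  7^6=12  7^7=6  7^8=3
So 7^8 ≡ 3 (mod 13), giving x = 8.

8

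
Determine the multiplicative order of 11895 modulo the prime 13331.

6665

The order of 11895 must divide p − 1 = 13330 = 2 · 5 · 31 · 43.
Divisors: 1, 2, 5, 10, 31, 43, 62, 86, 155, 215, 310, 430, 1333, 2666, 6665, 13330.
Check each in increasing order: 11895^1 ≡ 11895;  11895^2 ≡ 9122;  11895^5 ≡ 2687;  11895^10 ≡ 7898;  11895^31 ≡ 12678;  11895^43 ≡ 4151;  11895^62 ≡ 13148;  11895^86 ≡ 7149;  11895^155 ≡ 7854;  11895^215 ≡ 8456;  11895^310 ≡ 2779;  11895^430 ≡ 9783;  11895^1333 ≡ 2234;  11895^2666 ≡ 4962;  11895^6665 ≡ 1.
Smallest exponent giving 1 is 6665.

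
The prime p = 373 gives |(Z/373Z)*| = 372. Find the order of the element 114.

186

The order of 114 must divide p − 1 = 372 = 2^2 · 3 · 31.
Divisors: 1, 2, 3, 4, 6, 12, 31, 62, 93, 124, 186, 372.
Check each in increasing order: 114^1 ≡ 114;  114^2 ≡ 314;  114^3 ≡ 361;  114^4 ≡ 124;  114^6 ≡ 144;  114^12 ≡ 221;  114^31 ≡ 285;  114^62 ≡ 284;  114^93 ≡ 372;  114^124 ≡ 88;  114^186 ≡ 1.
Smallest exponent giving 1 is 186.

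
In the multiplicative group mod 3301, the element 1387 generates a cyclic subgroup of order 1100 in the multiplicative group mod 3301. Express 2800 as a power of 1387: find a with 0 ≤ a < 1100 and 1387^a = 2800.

Successive powers of 1387 modulo 3301:
  1387^0=1  1387^1=1387  1387^2=2587  1387^3=3283  1387^4=1442  1387^5=2949
  1387^6=324  1387^7=452  1387^8=3035  1387^9=770  1387^10=1767  1387^11=1487
  1387^12=2645  1387^13=1204  1387^14=2943  1387^15=1905  1387^16=1435  1387^17=3143
  1387^18=2021  1387^19=578  1387^20=2844  1387^21=3234  1387^22=2800
So 1387^22 ≡ 2800 (mod 3301), giving a = 22.

22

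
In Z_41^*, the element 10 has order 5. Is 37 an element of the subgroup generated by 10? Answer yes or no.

⟨10⟩ has order 5; its elements mod 41 are {1, 10, 16, 18, 37}.
37 is in this set.

yes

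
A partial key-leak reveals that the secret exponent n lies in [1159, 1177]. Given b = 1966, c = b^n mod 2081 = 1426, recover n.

Compute 1966^1159 mod 2081 = 1531, then multiply by 1966 repeatedly:
  1966^1159=1531  1966^1160=820  1966^1161=1426
Found 1426 at exponent 1161.

1161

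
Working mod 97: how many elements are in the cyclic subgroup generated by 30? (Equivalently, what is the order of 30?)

32

The order of 30 must divide p − 1 = 96 = 2^5 · 3.
Divisors: 1, 2, 3, 4, 6, 8, 12, 16, 24, 32, 48, 96.
Check each in increasing order: 30^1 ≡ 30;  30^2 ≡ 27;  30^3 ≡ 34;  30^4 ≡ 50;  30^6 ≡ 89;  30^8 ≡ 75;  30^12 ≡ 64;  30^16 ≡ 96;  30^24 ≡ 22;  30^32 ≡ 1.
Smallest exponent giving 1 is 32.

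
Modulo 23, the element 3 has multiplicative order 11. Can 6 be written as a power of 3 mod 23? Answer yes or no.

yes

⟨3⟩ has order 11; its elements mod 23 are {1, 2, 3, 4, 6, 8, 9, 12, 13, 16, 18}.
6 is in this set.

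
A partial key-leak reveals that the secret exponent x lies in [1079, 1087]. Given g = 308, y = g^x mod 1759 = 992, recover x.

Compute 308^1079 mod 1759 = 158, then multiply by 308 repeatedly:
  308^1079=158  308^1080=1171  308^1081=73  308^1082=1376  308^1083=1648
  308^1084=992
Found 992 at exponent 1084.

1084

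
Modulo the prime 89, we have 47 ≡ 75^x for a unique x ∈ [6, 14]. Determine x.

6

Compute 75^6 mod 89 = 47, then multiply by 75 repeatedly:
  75^6=47
Found 47 at exponent 6.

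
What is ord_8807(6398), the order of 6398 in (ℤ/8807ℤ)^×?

4403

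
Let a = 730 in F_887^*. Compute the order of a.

The order of 730 must divide p − 1 = 886 = 2 · 443.
Divisors: 1, 2, 443, 886.
Check each in increasing order: 730^1 ≡ 730;  730^2 ≡ 700;  730^443 ≡ 1.
Smallest exponent giving 1 is 443.

443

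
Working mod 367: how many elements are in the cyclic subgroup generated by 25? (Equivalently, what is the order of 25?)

The order of 25 must divide p − 1 = 366 = 2 · 3 · 61.
Divisors: 1, 2, 3, 6, 61, 122, 183, 366.
Check each in increasing order: 25^1 ≡ 25;  25^2 ≡ 258;  25^3 ≡ 211;  25^6 ≡ 114;  25^61 ≡ 1.
Smallest exponent giving 1 is 61.

61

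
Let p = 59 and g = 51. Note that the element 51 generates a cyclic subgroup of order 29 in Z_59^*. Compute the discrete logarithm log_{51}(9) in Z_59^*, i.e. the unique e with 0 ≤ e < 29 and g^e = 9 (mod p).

14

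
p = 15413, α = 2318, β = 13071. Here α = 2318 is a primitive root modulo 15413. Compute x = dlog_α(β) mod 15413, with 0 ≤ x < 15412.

Baby-step giant-step with m = ceil(sqrt(15412)) = 125.
Baby table (2318^j mod 15413 for j=0..124):
  0:1  1:2318  2:9400  3:10631  4:12684  5:8921  6:10045  7:10680
  8:2962  9:7131  10:6922  11:263  12:8527  13:6120  14:6200  15:6684
  16:3447  17:6212  18:3674  19:8356  20:10480  21:1752  22:7517  23:7716
  24:6608  25:12235  26:810  27:12607  28:15391  29:10656  30:8982  31:12726
  32:13799  33:4107  34:10205  35:11648  36:11901  37:12661  38:1846  39:9627
  40:12775  41:4077  42:2317  43:7082  44:1231  45:2053  46:11650  47:1124
  48:635  49:7695  50:4169  51:15204  52:8754  53:8264  54:13006  55:80
  56:484  57:12176  58:2765  59:12875  60:4682  61:2124  62:6685  63:5765
  64:199  65:14305  66:5627  67:3988  68:11797  69:2784  70:10678  71:13739
  72:3744  73:1073  74:5721  75:6098  76:1443  77:253  78:760  79:4598
  80:7781  81:3148  82:6715  83:13653  84:4765  85:9562  86:822  87:9597
  88:4887  89:14924  90:7060  91:11887  92:11035  93:8963  94:14923  95:4742
  96:2487  97:404  98:11692  99:6002  100:10110  101:7220  102:12855  103:4561
  104:14493  105:9847  106:14106  107:6735  108:13774  109:7809  110:6400  111:7894
  112:3061  113:5418  114:12742  115:4648  116:377  117:10758  118:14223  119:507
  120:3838  121:3183  122:10780  123:3567  124:6938
Giant step factor: 2318^(-125) ≡ 8499 (mod 15413).
Scan 13071·8499^i mod 15413 for i = 0, 1, …:
  i=0: 13071   i=1: 8938   i=2: 8798   i=3: 5739
  i=4: 9029   i=5: 11557   i=6: 11307   i=7: 13551
  i=8: 4013   i=9: 12931     …   i=82: 12523
  i=83: 6212
Match at i=83, j=17: x = 83·125 + 17 = 10392.

10392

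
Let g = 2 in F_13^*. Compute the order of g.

12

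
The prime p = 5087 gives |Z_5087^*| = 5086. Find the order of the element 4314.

5086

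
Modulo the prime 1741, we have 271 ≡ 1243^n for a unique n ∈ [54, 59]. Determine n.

59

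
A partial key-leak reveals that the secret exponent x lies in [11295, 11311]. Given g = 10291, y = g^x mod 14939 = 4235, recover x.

11305

Compute 10291^11295 mod 14939 = 773, then multiply by 10291 repeatedly:
  10291^11295=773  10291^11296=7395  10291^11297=2679  10291^11298=7134  10291^11299=5748
  10291^11300=9167  10291^11301=12751  10291^11302=11304  10291^11303=14410  10291^11304=8796
  10291^11305=4235
Found 4235 at exponent 11305.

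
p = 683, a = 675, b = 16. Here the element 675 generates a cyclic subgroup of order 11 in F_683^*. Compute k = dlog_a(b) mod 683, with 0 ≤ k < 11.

Successive powers of 675 modulo 683:
  675^0=1  675^1=675  675^2=64  675^3=171  675^4=681  675^5=16
So 675^5 ≡ 16 (mod 683), giving k = 5.

5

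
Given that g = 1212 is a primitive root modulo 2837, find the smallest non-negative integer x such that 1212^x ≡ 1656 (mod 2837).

913

Baby-step giant-step with m = ceil(sqrt(2836)) = 54.
Baby table (1212^j mod 2837 for j=0..53):
  0:1  1:1212  2:2215  3:778  4:1052  5:1211  6:1003  7:1400
  8:274  9:159  10:2629  11:397  12:1711  13:2722  14:2470  15:605
  16:1314  17:1011  18:2585  19:972  20:709  21:2534  22:1574  23:1224
  24:2574  25:1825  26:1877  27:2487  28:1350  29:2088  30:52  31:610
  32:1700  33:738  34:801  35:558  36:1090  37:1875  38:63  39:2594
  40:532  41:785  42:1025  43:2531  44:775  45:253  46:240  47:1506
  48:1081  49:2315  50:2824  51:1266  52:2412  53:1234
Giant step factor: 1212^(-54) ≡ 1059 (mod 2837).
Scan 1656·1059^i mod 2837 for i = 0, 1, …:
  i=0: 1656   i=1: 438   i=2: 1411   i=3: 1987
  i=4: 2016   i=5: 1520   i=6: 1101   i=7: 2789
  i=8: 234   i=9: 987     …   i=15: 980
  i=16: 2315
Match at i=16, j=49: x = 16·54 + 49 = 913.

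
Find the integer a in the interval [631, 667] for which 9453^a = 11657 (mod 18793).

635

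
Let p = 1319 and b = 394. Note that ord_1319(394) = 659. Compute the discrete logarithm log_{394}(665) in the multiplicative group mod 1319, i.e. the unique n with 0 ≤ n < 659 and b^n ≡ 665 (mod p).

Baby-step giant-step with m = ceil(sqrt(659)) = 26.
Baby table (394^j mod 1319 for j=0..25):
  0:1  1:394  2:913  3:954  4:1280  5:462  6:6  7:1045
  8:202  9:448  10:1085  11:134  12:36  13:994  14:1212  15:50
  16:1234  17:804  18:216  19:688  20:677  21:300  22:809  23:867
  24:1296  25:171
Giant step factor: 394^(-26) ≡ 201 (mod 1319).
Scan 665·201^i mod 1319 for i = 0, 1, …:
  i=0: 665   i=1: 446   i=2: 1273   i=3: 1306
  i=4: 25   i=5: 1068   i=6: 990   i=7: 1140
  i=8: 953   i=9: 298     …   i=15: 880
  i=16: 134
Match at i=16, j=11: n = 16·26 + 11 = 427.

427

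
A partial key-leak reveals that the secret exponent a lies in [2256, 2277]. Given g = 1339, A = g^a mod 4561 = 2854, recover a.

2262

Compute 1339^2256 mod 4561 = 95, then multiply by 1339 repeatedly:
  1339^2256=95  1339^2257=4058  1339^2258=1511  1339^2259=2706  1339^2260=1900
  1339^2261=3623  1339^2262=2854
Found 2854 at exponent 2262.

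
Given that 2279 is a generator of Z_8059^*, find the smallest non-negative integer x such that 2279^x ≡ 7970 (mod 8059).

3265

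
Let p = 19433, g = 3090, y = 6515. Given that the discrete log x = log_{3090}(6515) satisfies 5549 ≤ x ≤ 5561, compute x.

Compute 3090^5549 mod 19433 = 7073, then multiply by 3090 repeatedly:
  3090^5549=7073  3090^5550=12878  3090^5551=13669  3090^5552=9301  3090^5553=18116
  3090^5554=11400  3090^5555=13404  3090^5556=6637  3090^5557=6515
Found 6515 at exponent 5557.

5557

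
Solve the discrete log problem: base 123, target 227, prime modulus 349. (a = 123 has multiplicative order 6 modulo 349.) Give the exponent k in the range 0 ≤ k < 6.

5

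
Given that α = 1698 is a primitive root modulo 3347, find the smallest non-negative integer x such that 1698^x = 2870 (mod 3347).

Baby-step giant-step with m = ceil(sqrt(3346)) = 58.
Baby table (1698^j mod 3347 for j=0..57):
  0:1  1:1698  2:1437  3:63  4:3217  5:162  6:622  7:1851
  8:165  9:2369  10:2815  11:354  12:1979  13:3301  14:2220  15:838
  16:449  17:2633  18:2589  19:1511  20:1876  21:2451  22:1477  23:1043
  24:451  25:2682  26:2116  27:1637  28:1616  29:2775  30:2721  31:1398
  32:781  33:726  34:1052  35:2345  36:2227  37:2683  38:467  39:3074
  40:1679  41:2645  42:2883  43:2020  44:2632  45:891  46:74  47:1813
  48:2581  49:1315  50:421  51:1947  52:2517  53:3094  54:2169  55:1262
  56:796  57:2767
Giant step factor: 1698^(-58) ≡ 851 (mod 3347).
Scan 2870·851^i mod 3347 for i = 0, 1, …:
  i=0: 2870   i=1: 2407   i=2: 3340   i=3: 737
  i=4: 1298   i=5: 88   i=6: 1254   i=7: 2808
  i=8: 3197   i=9: 2883
Match at i=9, j=42: x = 9·58 + 42 = 564.

564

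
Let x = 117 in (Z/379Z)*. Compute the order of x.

378

The order of 117 must divide p − 1 = 378 = 2 · 3^3 · 7.
Divisors: 1, 2, 3, 6, 7, 9, 14, 18, 21, 27, 42, 54, 63, 126, 189, 378.
Check each in increasing order: 117^1 ≡ 117;  117^2 ≡ 45;  117^3 ≡ 338;  117^6 ≡ 165;  117^7 ≡ 355;  117^9 ≡ 57;  117^14 ≡ 197;  117^18 ≡ 217;  117^21 ≡ 199;  117^27 ≡ 241;  117^42 ≡ 185;  117^54 ≡ 94;  117^63 ≡ 52;  117^126 ≡ 51;  117^189 ≡ 378;  117^378 ≡ 1.
Smallest exponent giving 1 is 378.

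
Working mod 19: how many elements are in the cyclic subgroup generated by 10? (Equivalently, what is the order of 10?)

The order of 10 must divide p − 1 = 18 = 2 · 3^2.
Divisors: 1, 2, 3, 6, 9, 18.
Check each in increasing order: 10^1 ≡ 10;  10^2 ≡ 5;  10^3 ≡ 12;  10^6 ≡ 11;  10^9 ≡ 18;  10^18 ≡ 1.
Smallest exponent giving 1 is 18.

18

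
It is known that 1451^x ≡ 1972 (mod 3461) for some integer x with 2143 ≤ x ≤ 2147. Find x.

Compute 1451^2143 mod 3461 = 674, then multiply by 1451 repeatedly:
  1451^2143=674  1451^2144=1972
Found 1972 at exponent 2144.

2144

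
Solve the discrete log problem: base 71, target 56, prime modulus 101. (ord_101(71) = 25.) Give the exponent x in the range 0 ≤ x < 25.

23

Successive powers of 71 modulo 101:
  71^0=1  71^1=71  71^2=92  71^3=68  71^4=81  71^5=95
  71^6=79  71^7=54  71^8=97  71^9=19  71^10=36  71^11=31
  71^12=80  71^13=24  71^14=88  71^15=87  71^16=16  71^17=25
  71^18=58  71^19=78  71^20=84  71^21=5  71^22=52  71^23=56
So 71^23 ≡ 56 (mod 101), giving x = 23.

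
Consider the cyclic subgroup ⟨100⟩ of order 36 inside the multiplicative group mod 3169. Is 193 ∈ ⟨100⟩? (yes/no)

yes

193 ∈ ⟨100⟩ iff 193^36 ≡ 1 (mod 3169), since |⟨100⟩| = 36.
193^36 mod 3169 = 1.
Since 1 = 1, 193 lies in the subgroup.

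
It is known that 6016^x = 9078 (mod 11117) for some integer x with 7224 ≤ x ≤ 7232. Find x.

7230

Compute 6016^7224 mod 11117 = 2179, then multiply by 6016 repeatedly:
  6016^7224=2179  6016^7225=1921  6016^7226=6173  6016^7227=5988  6016^7228=4728
  6016^7229=6362  6016^7230=9078
Found 9078 at exponent 7230.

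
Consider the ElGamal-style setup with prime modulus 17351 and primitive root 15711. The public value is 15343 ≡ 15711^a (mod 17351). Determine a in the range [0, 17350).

11337

Baby-step giant-step with m = ceil(sqrt(17350)) = 132.
Baby table (15711^j mod 17351 for j=0..131):
  0:1  1:15711  2:195  3:9869  4:3323  5:15845  6:5998  7:1297
  8:7093  9:10001  10:12406  11:6883  12:7381  13:6158  14:16513  15:3591
  16:10100  17:6205  18:8837  19:12756  20:5466  21:6227  22:7459  23:17046
  24:14372  25:9929  26:9029  27:10194  28:8204  29:9816  30:3488  31:5510
  32:3471  33:16039  34:156  35:4425  36:13069  37:12676  38:15209  39:7978
  40:16085  41:11471  42:13395  43:15917  44:9375  45:15337  46:6270  47:6343
  48:8080  49:4964  50:14010  51:13675  52:7843  53:11922  54:2497  55:17107
  56:1087  57:4473  58:3753  59:4685  60:3093  61:11323  62:13201  63:4408
  64:6247  65:9361  66:3595  67:3540  68:6985  69:13611  70:8697  71:16793
  72:12868  73:12647  74:10716  75:2323  76:7500  77:1859  78:5016  79:15485
  80:6464  81:501  82:11208  83:10940  84:16685  85:16478  86:8938  87:3275
  88:7810  89:13989  90:13413  91:3748  92:12885  93:2118  94:14031  95:13937
  96:11938  97:10959  98:2876  99:2832  100:5588  101:14359  102:13898  103:6494
  104:3354  105:17058  106:12043  107:12269  108:6000  109:15368  110:7483  111:12388
  112:1701  113:3871  114:2026  115:8752  116:13348  117:6242  118:210  119:2620
  120:6248  121:7721  122:3790  123:13409  124:10308  125:12105  126:14695  127:739
  128:2610  129:5297  130:5771  131:9206
Giant step factor: 15711^(-132) ≡ 569 (mod 17351).
Scan 15343·569^i mod 17351 for i = 0, 1, …:
  i=0: 15343   i=1: 2614   i=2: 12531   i=3: 16229
  i=4: 3569   i=5: 694   i=6: 13164   i=7: 12035
  i=8: 11621   i=9: 1618     …   i=84: 7299
  i=85: 6242
Match at i=85, j=117: a = 85·132 + 117 = 11337.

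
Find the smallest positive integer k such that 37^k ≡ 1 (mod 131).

The order of 37 must divide p − 1 = 130 = 2 · 5 · 13.
Divisors: 1, 2, 5, 10, 13, 26, 65, 130.
Check each in increasing order: 37^1 ≡ 37;  37^2 ≡ 59;  37^5 ≡ 24;  37^10 ≡ 52;  37^13 ≡ 70;  37^26 ≡ 53;  37^65 ≡ 130;  37^130 ≡ 1.
Smallest exponent giving 1 is 130.

130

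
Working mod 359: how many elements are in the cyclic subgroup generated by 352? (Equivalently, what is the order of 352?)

The order of 352 must divide p − 1 = 358 = 2 · 179.
Divisors: 1, 2, 179, 358.
Check each in increasing order: 352^1 ≡ 352;  352^2 ≡ 49;  352^179 ≡ 1.
Smallest exponent giving 1 is 179.

179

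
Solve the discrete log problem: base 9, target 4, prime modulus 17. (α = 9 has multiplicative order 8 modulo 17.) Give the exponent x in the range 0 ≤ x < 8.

6

Successive powers of 9 modulo 17:
  9^0=1  9^1=9  9^2=13  9^3=15  9^4=16  9^5=8
  9^6=4
So 9^6 ≡ 4 (mod 17), giving x = 6.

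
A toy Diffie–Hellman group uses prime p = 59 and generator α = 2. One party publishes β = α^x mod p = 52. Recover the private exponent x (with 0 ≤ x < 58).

Baby-step giant-step with m = ceil(sqrt(58)) = 8.
Baby table (2^j mod 59 for j=0..7):
  0:1  1:2  2:4  3:8  4:16  5:32  6:5  7:10
Giant step factor: 2^(-8) ≡ 3 (mod 59).
Scan 52·3^i mod 59 for i = 0, 1, …:
  i=0: 52   i=1: 38   i=2: 55   i=3: 47
  i=4: 23   i=5: 10
Match at i=5, j=7: x = 5·8 + 7 = 47.

47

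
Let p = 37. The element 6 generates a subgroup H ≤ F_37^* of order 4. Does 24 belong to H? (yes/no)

no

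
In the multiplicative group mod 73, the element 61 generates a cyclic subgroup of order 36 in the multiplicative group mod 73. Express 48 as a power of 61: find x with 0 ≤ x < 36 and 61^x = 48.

Successive powers of 61 modulo 73:
  61^0=1  61^1=61  61^2=71  61^3=24  61^4=4  61^5=25
  61^6=65  61^7=23  61^8=16  61^9=27  61^10=41  61^11=19
  61^12=64  61^13=35  61^14=18  61^15=3  61^16=37  61^17=67
  61^18=72  61^19=12  61^20=2  61^21=49  61^22=69  61^23=48
So 61^23 ≡ 48 (mod 73), giving x = 23.

23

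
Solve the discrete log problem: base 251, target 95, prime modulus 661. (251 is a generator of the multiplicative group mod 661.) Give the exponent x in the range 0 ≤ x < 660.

509

Baby-step giant-step with m = ceil(sqrt(660)) = 26.
Baby table (251^j mod 661 for j=0..25):
  0:1  1:251  2:206  3:148  4:132  5:82  6:91  7:367
  8:238  9:248  10:114  11:191  12:349  13:347  14:506  15:94
  16:459  17:195  18:31  19:510  20:437  21:622  22:126  23:559
  24:177  25:140
Giant step factor: 251^(-26) ≡ 278 (mod 661).
Scan 95·278^i mod 661 for i = 0, 1, …:
  i=0: 95   i=1: 631   i=2: 253   i=3: 268
  i=4: 472   i=5: 338   i=6: 102   i=7: 594
  i=8: 543   i=9: 246     …   i=18: 143
  i=19: 94
Match at i=19, j=15: x = 19·26 + 15 = 509.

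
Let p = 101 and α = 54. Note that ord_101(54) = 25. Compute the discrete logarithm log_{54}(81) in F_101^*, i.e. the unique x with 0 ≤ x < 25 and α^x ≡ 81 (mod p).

22

Successive powers of 54 modulo 101:
  54^0=1  54^1=54  54^2=88  54^3=5  54^4=68  54^5=36
  54^6=25  54^7=37  54^8=79  54^9=24  54^10=84  54^11=92
  54^12=19  54^13=16  54^14=56  54^15=95  54^16=80  54^17=78
  54^18=71  54^19=97  54^20=87  54^21=52  54^22=81
So 54^22 ≡ 81 (mod 101), giving x = 22.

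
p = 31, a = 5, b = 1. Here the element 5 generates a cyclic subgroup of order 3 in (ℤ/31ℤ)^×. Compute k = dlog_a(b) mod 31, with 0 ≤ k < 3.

Successive powers of 5 modulo 31:
  5^0=1
So 5^0 ≡ 1 (mod 31), giving k = 0.

0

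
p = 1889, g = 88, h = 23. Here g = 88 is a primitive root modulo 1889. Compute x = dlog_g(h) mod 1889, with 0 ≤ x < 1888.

702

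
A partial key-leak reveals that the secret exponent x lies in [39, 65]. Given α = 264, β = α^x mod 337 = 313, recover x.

58

Compute 264^39 mod 337 = 97, then multiply by 264 repeatedly:
  264^39=97  264^40=333  264^41=292  264^42=252  264^43=139
  264^44=300  264^45=5  264^46=309  264^47=22  264^48=79
  264^49=299  264^50=78  264^51=35  264^52=141  264^53=154
  264^54=216  264^55=71  264^56=209  264^57=245  264^58=313
Found 313 at exponent 58.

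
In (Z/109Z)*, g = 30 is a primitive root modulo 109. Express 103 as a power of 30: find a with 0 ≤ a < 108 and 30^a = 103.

47

Baby-step giant-step with m = ceil(sqrt(108)) = 11.
Baby table (30^j mod 109 for j=0..10):
  0:1  1:30  2:28  3:77  4:21  5:85  6:43  7:91
  8:5  9:41  10:31
Giant step factor: 30^(-11) ≡ 47 (mod 109).
Scan 103·47^i mod 109 for i = 0, 1, …:
  i=0: 103   i=1: 45   i=2: 44   i=3: 106
  i=4: 77
Match at i=4, j=3: a = 4·11 + 3 = 47.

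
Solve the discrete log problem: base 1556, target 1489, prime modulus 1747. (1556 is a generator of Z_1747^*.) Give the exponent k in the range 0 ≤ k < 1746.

911

Baby-step giant-step with m = ceil(sqrt(1746)) = 42.
Baby table (1556^j mod 1747 for j=0..41):
  0:1  1:1556  2:1541  3:912  4:508  5:804  6:172  7:341
  8:1255  9:1381  10:26  11:275  12:1632  13:1001  14:979  15:1687
  16:978  17:131  18:1184  19:966  20:676  21:162  22:504  23:1568
  24:996  25:187  26:970  27:1659  28:1085  29:658  30:106  31:718
  32:875  33:587  34:1438  35:1368  36:762  37:1206  38:258  39:1385
  40:1009  41:1198
Giant step factor: 1556^(-42) ≡ 224 (mod 1747).
Scan 1489·224^i mod 1747 for i = 0, 1, …:
  i=0: 1489   i=1: 1606   i=2: 1609   i=3: 534
  i=4: 820   i=5: 245   i=6: 723   i=7: 1228
  i=8: 793   i=9: 1185     …   i=20: 1204
  i=21: 658
Match at i=21, j=29: k = 21·42 + 29 = 911.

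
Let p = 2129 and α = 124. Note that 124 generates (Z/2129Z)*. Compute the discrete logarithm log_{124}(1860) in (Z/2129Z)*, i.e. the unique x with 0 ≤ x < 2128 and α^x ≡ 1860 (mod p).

Baby-step giant-step with m = ceil(sqrt(2128)) = 47.
Baby table (124^j mod 2129 for j=0..46):
  0:1  1:124  2:473  3:1169  4:184  5:1526  6:1872  7:67
  8:1921  9:1885  10:1679  11:1683  12:50  13:1942  14:231  15:967
  16:684  17:1785  18:2053  19:1221  20:245  21:574  22:919  23:1119
  24:371  25:1295  26:905  27:1512  28:136  29:1961  30:458  31:1438
  32:1605  33:1023  34:1241  35:596  36:1518  37:880  38:541  39:1085
  40:413  41:116  42:1610  43:1643  44:1477  45:54  46:309
Giant step factor: 124^(-47) ≡ 1774 (mod 2129).
Scan 1860·1774^i mod 2129 for i = 0, 1, …:
  i=0: 1860   i=1: 1819   i=2: 1471   i=3: 1529
  i=4: 100   i=5: 693   i=6: 949   i=7: 1616
  i=8: 1150   i=9: 518     …   i=38: 547
  i=39: 1683
Match at i=39, j=11: x = 39·47 + 11 = 1844.

1844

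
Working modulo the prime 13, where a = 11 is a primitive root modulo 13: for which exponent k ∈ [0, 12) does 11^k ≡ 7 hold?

5

Successive powers of 11 modulo 13:
  11^0=1  11^1=11  11^2=4  11^3=5  11^4=3  11^5=7
So 11^5 ≡ 7 (mod 13), giving k = 5.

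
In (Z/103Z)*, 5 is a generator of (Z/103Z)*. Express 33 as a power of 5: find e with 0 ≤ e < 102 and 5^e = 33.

100

Baby-step giant-step with m = ceil(sqrt(102)) = 11.
Baby table (5^j mod 103 for j=0..10):
  0:1  1:5  2:25  3:22  4:7  5:35  6:72  7:51
  8:49  9:39  10:92
Giant step factor: 5^(-11) ≡ 88 (mod 103).
Scan 33·88^i mod 103 for i = 0, 1, …:
  i=0: 33   i=1: 20   i=2: 9   i=3: 71
  i=4: 68   i=5: 10   i=6: 56   i=7: 87
  i=8: 34   i=9: 5
Match at i=9, j=1: e = 9·11 + 1 = 100.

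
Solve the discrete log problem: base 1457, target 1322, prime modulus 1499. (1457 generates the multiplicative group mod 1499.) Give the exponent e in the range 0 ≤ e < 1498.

1435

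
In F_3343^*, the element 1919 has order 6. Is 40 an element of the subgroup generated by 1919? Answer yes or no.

40 ∈ ⟨1919⟩ iff 40^6 ≡ 1 (mod 3343), since |⟨1919⟩| = 6.
40^6 mod 3343 = 2622.
Since 2622 ≠ 1, 40 does not lie in the subgroup.

no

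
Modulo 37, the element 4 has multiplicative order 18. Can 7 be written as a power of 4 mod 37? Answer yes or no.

yes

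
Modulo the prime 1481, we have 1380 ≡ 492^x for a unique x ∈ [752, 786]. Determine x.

Compute 492^752 mod 1481 = 196, then multiply by 492 repeatedly:
  492^752=196  492^753=167  492^754=709  492^755=793  492^756=653
  492^757=1380
Found 1380 at exponent 757.

757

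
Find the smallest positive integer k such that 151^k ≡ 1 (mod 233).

The order of 151 must divide p − 1 = 232 = 2^3 · 29.
Divisors: 1, 2, 4, 8, 29, 58, 116, 232.
Check each in increasing order: 151^1 ≡ 151;  151^2 ≡ 200;  151^4 ≡ 157;  151^8 ≡ 184;  151^29 ≡ 221;  151^58 ≡ 144;  151^116 ≡ 232;  151^232 ≡ 1.
Smallest exponent giving 1 is 232.

232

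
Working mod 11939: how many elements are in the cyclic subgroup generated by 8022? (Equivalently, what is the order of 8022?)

The order of 8022 must divide p − 1 = 11938 = 2 · 47 · 127.
Divisors: 1, 2, 47, 94, 127, 254, 5969, 11938.
Check each in increasing order: 8022^1 ≡ 8022;  8022^2 ≡ 1274;  8022^47 ≡ 4645;  8022^94 ≡ 2252;  8022^127 ≡ 10810;  8022^254 ≡ 9107;  8022^5969 ≡ 11938;  8022^11938 ≡ 1.
Smallest exponent giving 1 is 11938.

11938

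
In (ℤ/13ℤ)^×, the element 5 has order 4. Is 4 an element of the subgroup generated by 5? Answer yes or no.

no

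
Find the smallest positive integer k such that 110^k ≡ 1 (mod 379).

The order of 110 must divide p − 1 = 378 = 2 · 3^3 · 7.
Divisors: 1, 2, 3, 6, 7, 9, 14, 18, 21, 27, 42, 54, 63, 126, 189, 378.
Check each in increasing order: 110^1 ≡ 110;  110^2 ≡ 351;  110^3 ≡ 331;  110^6 ≡ 30;  110^7 ≡ 268;  110^9 ≡ 76;  110^14 ≡ 193;  110^18 ≡ 91;  110^21 ≡ 180;  110^27 ≡ 94;  110^42 ≡ 185;  110^54 ≡ 119;  110^63 ≡ 327;  110^126 ≡ 51;  110^189 ≡ 1.
Smallest exponent giving 1 is 189.

189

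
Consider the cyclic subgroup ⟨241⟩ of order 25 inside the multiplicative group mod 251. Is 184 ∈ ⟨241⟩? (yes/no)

no

⟨241⟩ has order 25; its elements mod 251 are {1, 4, 5, 16, 20, 25, 51, 63, 64, 69, 80, 91, 94, 100, 113, 123, 125, 149, 201, 204, 211, 219, 241, 243, 249}.
184 is not in this set.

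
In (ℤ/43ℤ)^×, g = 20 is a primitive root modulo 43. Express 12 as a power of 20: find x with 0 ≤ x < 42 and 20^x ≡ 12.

31

Baby-step giant-step with m = ceil(sqrt(42)) = 7.
Baby table (20^j mod 43 for j=0..6):
  0:1  1:20  2:13  3:2  4:40  5:26  6:4
Giant step factor: 20^(-7) ≡ 7 (mod 43).
Scan 12·7^i mod 43 for i = 0, 1, …:
  i=0: 12   i=1: 41   i=2: 29   i=3: 31
  i=4: 2
Match at i=4, j=3: x = 4·7 + 3 = 31.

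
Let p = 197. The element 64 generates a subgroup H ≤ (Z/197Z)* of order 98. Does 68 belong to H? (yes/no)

no

68 ∈ ⟨64⟩ iff 68^98 ≡ 1 (mod 197), since |⟨64⟩| = 98.
68^98 mod 197 = 196.
Since 196 ≠ 1, 68 does not lie in the subgroup.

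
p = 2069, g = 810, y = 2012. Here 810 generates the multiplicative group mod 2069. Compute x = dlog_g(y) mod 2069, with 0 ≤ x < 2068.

Baby-step giant-step with m = ceil(sqrt(2068)) = 46.
Baby table (810^j mod 2069 for j=0..45):
  0:1  1:810  2:227  3:1798  4:1873  5:553  6:1026  7:1391
  8:1174  9:1269  10:1666  11:472  12:1624  13:1625  14:366  15:593
  16:322  17:126  18:679  19:1705  20:1027  21:132  22:1401  23:998
  24:1470  25:1025  26:581  27:947  28:1540  29:1862  30:1988  31:598
  32:234  33:1261  34:1393  35:725  36:1723  37:1124  38:80  39:661
  40:1608  41:1079  42:872  43:791  44:1389  45:1623
Giant step factor: 810^(-46) ≡ 1018 (mod 2069).
Scan 2012·1018^i mod 2069 for i = 0, 1, …:
  i=0: 2012   i=1: 1975   i=2: 1551   i=3: 271
  i=4: 701   i=5: 1882   i=6: 2051   i=7: 297
  i=8: 272   i=9: 1719     …   i=24: 1568
  i=25: 1025
Match at i=25, j=25: x = 25·46 + 25 = 1175.

1175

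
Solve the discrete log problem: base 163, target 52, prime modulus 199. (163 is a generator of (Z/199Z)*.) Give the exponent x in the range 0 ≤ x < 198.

Successive powers of 163 modulo 199:
  163^0=1  163^1=163  163^2=102  163^3=109  163^4=56  163^5=173
  163^6=140  163^7=134  163^8=151  163^9=136  163^10=79  163^11=141
  163^12=98  163^13=54  163^14=46  163^15=135  163^16=115  163^17=39
  163^18=188  163^19=197  163^20=72  163^21=194  163^22=180  163^23=87
  163^24=52
So 163^24 ≡ 52 (mod 199), giving x = 24.

24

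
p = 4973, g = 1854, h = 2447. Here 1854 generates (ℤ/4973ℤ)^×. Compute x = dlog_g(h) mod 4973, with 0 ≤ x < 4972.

1152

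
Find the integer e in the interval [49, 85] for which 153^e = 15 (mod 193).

67

Compute 153^49 mod 193 = 41, then multiply by 153 repeatedly:
  153^49=41  153^50=97  153^51=173  153^52=28  153^53=38
  153^54=24  153^55=5  153^56=186  153^57=87  153^58=187
  153^59=47  153^60=50  153^61=123  153^62=98  153^63=133
  153^64=84  153^65=114  153^66=72  153^67=15
Found 15 at exponent 67.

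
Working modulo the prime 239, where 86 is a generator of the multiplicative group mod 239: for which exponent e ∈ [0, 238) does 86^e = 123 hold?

199

Baby-step giant-step with m = ceil(sqrt(238)) = 16.
Baby table (86^j mod 239 for j=0..15):
  0:1  1:86  2:226  3:77  4:169  5:194  6:193  7:107
  8:120  9:43  10:113  11:158  12:204  13:97  14:216  15:173
Giant step factor: 86^(-16) ≡ 4 (mod 239).
Scan 123·4^i mod 239 for i = 0, 1, …:
  i=0: 123   i=1: 14   i=2: 56   i=3: 224
  i=4: 179   i=5: 238   i=6: 235   i=7: 223
  i=8: 175   i=9: 222   i=10: 171   i=11: 206
  i=12: 107
Match at i=12, j=7: e = 12·16 + 7 = 199.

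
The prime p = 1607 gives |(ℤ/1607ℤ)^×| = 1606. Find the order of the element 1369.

803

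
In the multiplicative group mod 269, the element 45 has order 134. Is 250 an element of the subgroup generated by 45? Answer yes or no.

no

250 ∈ ⟨45⟩ iff 250^134 ≡ 1 (mod 269), since |⟨45⟩| = 134.
250^134 mod 269 = 268.
Since 268 ≠ 1, 250 does not lie in the subgroup.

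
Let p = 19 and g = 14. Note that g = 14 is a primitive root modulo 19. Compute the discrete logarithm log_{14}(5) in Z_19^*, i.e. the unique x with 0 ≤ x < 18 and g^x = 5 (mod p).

10

Successive powers of 14 modulo 19:
  14^0=1  14^1=14  14^2=6  14^3=8  14^4=17  14^5=10
  14^6=7  14^7=3  14^8=4  14^9=18  14^10=5
So 14^10 ≡ 5 (mod 19), giving x = 10.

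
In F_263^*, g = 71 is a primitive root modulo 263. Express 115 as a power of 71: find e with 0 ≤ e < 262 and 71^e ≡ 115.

181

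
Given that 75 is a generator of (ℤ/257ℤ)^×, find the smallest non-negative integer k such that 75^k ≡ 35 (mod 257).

52

Baby-step giant-step with m = ceil(sqrt(256)) = 16.
Baby table (75^j mod 257 for j=0..15):
  0:1  1:75  2:228  3:138  4:70  5:110  6:26  7:151
  8:17  9:247  10:21  11:33  12:162  13:71  14:185  15:254
Giant step factor: 75^(-16) ≡ 249 (mod 257).
Scan 35·249^i mod 257 for i = 0, 1, …:
  i=0: 35   i=1: 234   i=2: 184   i=3: 70
Match at i=3, j=4: k = 3·16 + 4 = 52.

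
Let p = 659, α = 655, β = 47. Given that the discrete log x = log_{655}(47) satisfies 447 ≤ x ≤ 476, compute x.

455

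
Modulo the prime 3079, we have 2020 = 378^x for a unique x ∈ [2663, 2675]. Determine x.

2670

Compute 378^2663 mod 3079 = 311, then multiply by 378 repeatedly:
  378^2663=311  378^2664=556  378^2665=796  378^2666=2225  378^2667=483
  378^2668=913  378^2669=266  378^2670=2020
Found 2020 at exponent 2670.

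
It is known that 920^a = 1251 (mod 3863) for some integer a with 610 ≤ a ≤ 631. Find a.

612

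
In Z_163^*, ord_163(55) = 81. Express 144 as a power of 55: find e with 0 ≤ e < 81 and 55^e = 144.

19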